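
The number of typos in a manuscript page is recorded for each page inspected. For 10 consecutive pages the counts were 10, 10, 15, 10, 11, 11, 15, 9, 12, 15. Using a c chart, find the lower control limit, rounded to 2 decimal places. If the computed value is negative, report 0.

1.49

c̄ = (10 + 10 + 15 + 10 + 11 + 11 + 15 + 9 + 12 + 15) / 10 = 118 / 10 = 11.8000
LCL = c̄ − 3√c̄ = 11.8000 − 3 × 3.4351 = 1.4947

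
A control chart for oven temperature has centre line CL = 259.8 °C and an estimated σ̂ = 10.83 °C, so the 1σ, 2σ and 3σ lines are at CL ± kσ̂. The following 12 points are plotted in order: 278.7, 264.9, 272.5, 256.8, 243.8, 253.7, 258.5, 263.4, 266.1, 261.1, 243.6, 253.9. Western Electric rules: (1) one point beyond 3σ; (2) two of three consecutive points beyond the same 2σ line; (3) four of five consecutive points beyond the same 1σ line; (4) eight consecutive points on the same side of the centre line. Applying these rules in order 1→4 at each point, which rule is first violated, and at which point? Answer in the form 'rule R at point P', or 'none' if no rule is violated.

Zone of each point (C = within 1σ̂, B = 1σ̂–2σ̂, A = 2σ̂–3σ̂, * = beyond 3σ̂; sign = side of CL): 1:+B, 2:+C, 3:+B, 4:-C, 5:-B, 6:-C, 7:-C, 8:+C, 9:+C, 10:+C, 11:-B, 12:-C
No rule fires across all 12 points.

none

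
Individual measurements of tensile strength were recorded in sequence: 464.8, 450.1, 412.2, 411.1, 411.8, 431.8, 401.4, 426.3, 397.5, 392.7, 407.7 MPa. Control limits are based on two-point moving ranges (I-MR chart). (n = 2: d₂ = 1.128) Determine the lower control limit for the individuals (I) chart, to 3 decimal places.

371.434

X̄ = (464.8 + 450.1 + 412.2 + 411.1 + 411.8 + 431.8 + 401.4 + 426.3 + 397.5 + 392.7 + 407.7) / 11 = 418.8545
Moving ranges: 14.7, 37.9, 1.1, 0.7, 20.0, 30.4, 24.9, 28.8, 4.8, 15.0; M̄R̄ = 178.3000 / 10 = 17.8300
LCL = X̄ − 3·M̄R̄/d₂ = 418.8545 − 3 × 17.8300 / 1.128 = 371.4343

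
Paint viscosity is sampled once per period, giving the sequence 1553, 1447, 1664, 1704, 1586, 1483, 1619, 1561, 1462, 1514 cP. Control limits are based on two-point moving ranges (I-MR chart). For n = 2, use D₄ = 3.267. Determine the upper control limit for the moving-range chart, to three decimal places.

Moving ranges: 106, 217, 40, 118, 103, 136, 58, 99, 52; M̄R̄ = 929.0000 / 9 = 103.2222
UCL_MR = D₄·M̄R̄ = 3.267 × 103.2222 = 337.2270

337.227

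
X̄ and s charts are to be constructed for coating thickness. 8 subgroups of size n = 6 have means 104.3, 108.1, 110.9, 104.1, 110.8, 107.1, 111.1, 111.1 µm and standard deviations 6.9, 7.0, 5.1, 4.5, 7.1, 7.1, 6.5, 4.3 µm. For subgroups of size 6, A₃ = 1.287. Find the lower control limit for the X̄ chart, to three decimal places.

X̄̄ = (104.3 + 108.1 + 110.9 + 104.1 + 110.8 + 107.1 + 111.1 + 111.1) / 8 = 108.4375
s̄ = (6.9 + 7.0 + 5.1 + 4.5 + 7.1 + 7.1 + 6.5 + 4.3) / 8 = 6.0625
LCL = X̄̄ − A₃·s̄ = 108.4375 − 1.287 × 6.0625 = 100.6351

100.635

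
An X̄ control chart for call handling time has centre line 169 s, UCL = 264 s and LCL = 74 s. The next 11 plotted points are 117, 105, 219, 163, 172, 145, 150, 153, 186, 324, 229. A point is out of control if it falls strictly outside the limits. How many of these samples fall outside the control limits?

1

Compare each point to [74, 264]: sample 10 = 324 > UCL.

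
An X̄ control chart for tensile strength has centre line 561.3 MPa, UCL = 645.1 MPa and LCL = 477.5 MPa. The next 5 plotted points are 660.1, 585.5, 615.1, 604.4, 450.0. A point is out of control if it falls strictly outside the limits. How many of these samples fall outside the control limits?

2

Compare each point to [477.5, 645.1]: sample 1 = 660.1 > UCL; sample 5 = 450.0 < LCL.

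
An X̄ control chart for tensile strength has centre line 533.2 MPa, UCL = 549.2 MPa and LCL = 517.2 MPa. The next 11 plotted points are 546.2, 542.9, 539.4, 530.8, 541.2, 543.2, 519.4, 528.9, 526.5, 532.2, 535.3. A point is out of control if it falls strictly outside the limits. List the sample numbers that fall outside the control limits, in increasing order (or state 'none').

All 11 points lie within [517.2, 549.2].

none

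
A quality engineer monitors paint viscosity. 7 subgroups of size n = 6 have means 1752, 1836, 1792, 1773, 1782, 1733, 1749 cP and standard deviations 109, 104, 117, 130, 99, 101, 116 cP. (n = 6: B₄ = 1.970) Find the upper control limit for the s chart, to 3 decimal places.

218.389

s̄ = (109 + 104 + 117 + 130 + 99 + 101 + 116) / 7 = 110.8571
UCL_s = B₄·s̄ = 1.970 × 110.8571 = 218.3886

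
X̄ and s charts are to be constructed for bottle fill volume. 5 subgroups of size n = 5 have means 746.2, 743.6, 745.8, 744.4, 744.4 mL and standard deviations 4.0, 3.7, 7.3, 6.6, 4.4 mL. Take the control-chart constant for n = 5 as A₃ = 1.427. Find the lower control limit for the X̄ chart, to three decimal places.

X̄̄ = (746.2 + 743.6 + 745.8 + 744.4 + 744.4) / 5 = 744.8800
s̄ = (4.0 + 3.7 + 7.3 + 6.6 + 4.4) / 5 = 5.2000
LCL = X̄̄ − A₃·s̄ = 744.8800 − 1.427 × 5.2000 = 737.4596

737.460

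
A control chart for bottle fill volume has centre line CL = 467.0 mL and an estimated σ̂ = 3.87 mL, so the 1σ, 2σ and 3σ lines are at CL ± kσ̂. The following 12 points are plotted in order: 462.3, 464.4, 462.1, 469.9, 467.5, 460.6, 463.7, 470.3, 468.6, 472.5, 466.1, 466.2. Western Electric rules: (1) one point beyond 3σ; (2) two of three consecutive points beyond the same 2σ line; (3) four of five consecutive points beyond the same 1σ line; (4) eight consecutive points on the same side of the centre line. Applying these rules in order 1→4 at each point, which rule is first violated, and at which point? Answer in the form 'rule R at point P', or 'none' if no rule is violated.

none

Zone of each point (C = within 1σ̂, B = 1σ̂–2σ̂, A = 2σ̂–3σ̂, * = beyond 3σ̂; sign = side of CL): 1:-B, 2:-C, 3:-B, 4:+C, 5:+C, 6:-B, 7:-C, 8:+C, 9:+C, 10:+B, 11:-C, 12:-C
No rule fires across all 12 points.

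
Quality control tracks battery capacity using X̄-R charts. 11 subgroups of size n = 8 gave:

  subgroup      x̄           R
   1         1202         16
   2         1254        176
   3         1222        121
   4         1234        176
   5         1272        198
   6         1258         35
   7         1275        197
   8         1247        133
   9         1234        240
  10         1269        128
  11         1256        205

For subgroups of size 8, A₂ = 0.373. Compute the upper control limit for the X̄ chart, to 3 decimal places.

1302.648

X̄̄ = (1202 + 1254 + 1222 + 1234 + 1272 + 1258 + 1275 + 1247 + 1234 + 1269 + 1256) / 11 = 13723.0000 / 11 = 1247.5455
R̄ = (16 + 176 + 121 + 176 + 198 + 35 + 197 + 133 + 240 + 128 + 205) / 11 = 1625.0000 / 11 = 147.7273
UCL = X̄̄ + A₂·R̄ = 1247.5455 + 0.373 × 147.7273 = 1302.6477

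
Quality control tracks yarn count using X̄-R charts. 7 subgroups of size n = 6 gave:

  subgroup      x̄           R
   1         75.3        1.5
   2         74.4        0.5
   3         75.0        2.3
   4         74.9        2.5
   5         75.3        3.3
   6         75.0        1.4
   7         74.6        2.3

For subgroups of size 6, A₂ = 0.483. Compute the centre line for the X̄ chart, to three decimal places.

X̄̄ = (75.3 + 74.4 + 75.0 + 74.9 + 75.3 + 75.0 + 74.6) / 7 = 524.5000 / 7 = 74.9286
CL = X̄̄ = 74.9286

74.929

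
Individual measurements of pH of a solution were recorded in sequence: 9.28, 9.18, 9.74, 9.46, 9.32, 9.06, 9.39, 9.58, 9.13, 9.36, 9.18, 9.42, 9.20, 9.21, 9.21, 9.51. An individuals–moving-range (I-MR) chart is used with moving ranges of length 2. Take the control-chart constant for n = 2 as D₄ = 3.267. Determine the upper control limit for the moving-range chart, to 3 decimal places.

0.760

Moving ranges: 0.10, 0.56, 0.28, 0.14, 0.26, 0.33, 0.19, 0.45, 0.23, 0.18, 0.24, 0.22, 0.01, 0.00, 0.30; M̄R̄ = 3.4900 / 15 = 0.2327
UCL_MR = D₄·M̄R̄ = 3.267 × 0.2327 = 0.7601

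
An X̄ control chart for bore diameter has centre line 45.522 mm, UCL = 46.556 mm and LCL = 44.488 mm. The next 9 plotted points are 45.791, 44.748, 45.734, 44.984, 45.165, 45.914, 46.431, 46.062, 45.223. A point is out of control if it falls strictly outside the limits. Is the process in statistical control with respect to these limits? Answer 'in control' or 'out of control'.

in control

All 9 points lie within [44.488, 46.556].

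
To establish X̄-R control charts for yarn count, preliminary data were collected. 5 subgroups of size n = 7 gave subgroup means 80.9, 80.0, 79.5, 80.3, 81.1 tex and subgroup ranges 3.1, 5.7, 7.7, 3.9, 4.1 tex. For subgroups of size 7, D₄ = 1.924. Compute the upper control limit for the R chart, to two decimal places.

R̄ = (3.1 + 5.7 + 7.7 + 3.9 + 4.1) / 5 = 24.5000 / 5 = 4.9000
UCL_R = D₄·R̄ = 1.924 × 4.9000 = 9.4276

9.43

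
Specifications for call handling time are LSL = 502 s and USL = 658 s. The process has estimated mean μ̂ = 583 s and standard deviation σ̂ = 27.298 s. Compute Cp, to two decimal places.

0.95

Cp = (USL − LSL) / (6σ̂) = (658 − 502) / (6 × 27.298) = 156.0000 / 163.7880 = 0.9525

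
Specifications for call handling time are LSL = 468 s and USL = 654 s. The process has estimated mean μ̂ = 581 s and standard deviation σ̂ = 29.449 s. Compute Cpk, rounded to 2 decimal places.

Cpu = (USL − μ̂) / (3σ̂) = (654 − 581) / (3 × 29.449) = 0.8263; Cpl = (μ̂ − LSL) / (3σ̂) = (581 − 468) / (3 × 29.449) = 1.2790; Cpk = min(Cpu, Cpl) = 0.8263

0.83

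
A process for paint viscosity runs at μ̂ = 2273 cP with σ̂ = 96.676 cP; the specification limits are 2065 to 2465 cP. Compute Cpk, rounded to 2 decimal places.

Cpu = (USL − μ̂) / (3σ̂) = (2465 − 2273) / (3 × 96.676) = 0.6620; Cpl = (μ̂ − LSL) / (3σ̂) = (2273 − 2065) / (3 × 96.676) = 0.7172; Cpk = min(Cpu, Cpl) = 0.6620

0.66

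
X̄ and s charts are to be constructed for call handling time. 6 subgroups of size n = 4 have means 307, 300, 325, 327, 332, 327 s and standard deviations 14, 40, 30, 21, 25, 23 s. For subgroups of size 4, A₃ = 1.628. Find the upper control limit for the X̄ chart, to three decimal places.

361.181

X̄̄ = (307 + 300 + 325 + 327 + 332 + 327) / 6 = 319.6667
s̄ = (14 + 40 + 30 + 21 + 25 + 23) / 6 = 25.5000
UCL = X̄̄ + A₃·s̄ = 319.6667 + 1.628 × 25.5000 = 361.1807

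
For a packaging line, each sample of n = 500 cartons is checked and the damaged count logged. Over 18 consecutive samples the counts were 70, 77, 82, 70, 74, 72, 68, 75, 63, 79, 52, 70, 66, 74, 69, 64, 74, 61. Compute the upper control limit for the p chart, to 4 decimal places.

0.1866

p̄ = Σdᵢ / (k·n) = 1260 / (18 × 500) = 0.14000
UCL = p̄ + 3·√(p̄(1−p̄)/n) = 0.14000 + 3 × √(0.14000×0.86000/500) = 0.14000 + 3 × 0.01552 = 0.18655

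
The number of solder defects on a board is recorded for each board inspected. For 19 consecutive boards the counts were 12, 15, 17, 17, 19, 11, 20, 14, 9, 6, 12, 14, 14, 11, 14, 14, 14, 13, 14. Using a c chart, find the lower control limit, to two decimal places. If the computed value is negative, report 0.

2.59

c̄ = (12 + 15 + 17 + 17 + 19 + 11 + 20 + 14 + 9 + 6 + 12 + 14 + 14 + 11 + 14 + 14 + 14 + 13 + 14) / 19 = 260 / 19 = 13.6842
LCL = c̄ − 3√c̄ = 13.6842 − 3 × 3.6992 = 2.5866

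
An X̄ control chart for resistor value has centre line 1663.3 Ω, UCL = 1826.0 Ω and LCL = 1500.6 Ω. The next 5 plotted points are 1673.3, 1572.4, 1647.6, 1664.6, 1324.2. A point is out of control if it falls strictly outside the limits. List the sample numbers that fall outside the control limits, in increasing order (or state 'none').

Compare each point to [1500.6, 1826.0]: sample 5 = 1324.2 < LCL.

5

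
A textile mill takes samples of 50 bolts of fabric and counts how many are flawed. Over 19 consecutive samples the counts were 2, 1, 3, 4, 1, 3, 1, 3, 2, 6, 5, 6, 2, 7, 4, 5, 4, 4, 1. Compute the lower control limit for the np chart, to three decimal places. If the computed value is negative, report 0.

p̄ = Σdᵢ / (k·n) = 64 / (19 × 50) = 0.06737
LCL = np̄ − 3·√(np̄(1−p̄)) = 3.3684 − 3 × 1.7724 = -1.9489 → 0 (negative, so LCL = 0)

0.000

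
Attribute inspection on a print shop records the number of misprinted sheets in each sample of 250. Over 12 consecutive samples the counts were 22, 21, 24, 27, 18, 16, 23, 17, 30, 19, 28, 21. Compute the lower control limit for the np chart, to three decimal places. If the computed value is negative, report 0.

8.683

p̄ = Σdᵢ / (k·n) = 266 / (12 × 250) = 0.08867
LCL = np̄ − 3·√(np̄(1−p̄)) = 22.1667 − 3 × 4.4946 = 8.6829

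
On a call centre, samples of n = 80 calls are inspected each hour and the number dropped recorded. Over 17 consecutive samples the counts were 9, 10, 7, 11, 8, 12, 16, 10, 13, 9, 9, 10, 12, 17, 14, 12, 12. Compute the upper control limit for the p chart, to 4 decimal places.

p̄ = Σdᵢ / (k·n) = 191 / (17 × 80) = 0.14044
UCL = p̄ + 3·√(p̄(1−p̄)/n) = 0.14044 + 3 × √(0.14044×0.85956/80) = 0.14044 + 3 × 0.03885 = 0.25698

0.2570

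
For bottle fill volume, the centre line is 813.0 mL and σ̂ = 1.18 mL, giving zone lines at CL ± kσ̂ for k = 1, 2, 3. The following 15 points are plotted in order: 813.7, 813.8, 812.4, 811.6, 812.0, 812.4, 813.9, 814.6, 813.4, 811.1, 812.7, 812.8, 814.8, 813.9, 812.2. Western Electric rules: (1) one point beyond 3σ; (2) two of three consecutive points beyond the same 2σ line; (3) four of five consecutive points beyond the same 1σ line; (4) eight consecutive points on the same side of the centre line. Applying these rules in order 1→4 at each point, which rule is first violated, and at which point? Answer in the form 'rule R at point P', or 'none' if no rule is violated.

none

Zone of each point (C = within 1σ̂, B = 1σ̂–2σ̂, A = 2σ̂–3σ̂, * = beyond 3σ̂; sign = side of CL): 1:+C, 2:+C, 3:-C, 4:-B, 5:-C, 6:-C, 7:+C, 8:+B, 9:+C, 10:-B, 11:-C, 12:-C, 13:+B, 14:+C, 15:-C
No rule fires across all 15 points.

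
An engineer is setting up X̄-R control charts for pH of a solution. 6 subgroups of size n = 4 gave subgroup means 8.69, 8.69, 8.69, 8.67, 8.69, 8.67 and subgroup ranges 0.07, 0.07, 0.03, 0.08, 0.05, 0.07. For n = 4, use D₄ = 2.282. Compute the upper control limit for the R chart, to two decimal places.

0.14

R̄ = (0.07 + 0.07 + 0.03 + 0.08 + 0.05 + 0.07) / 6 = 0.3700 / 6 = 0.0617
UCL_R = D₄·R̄ = 2.282 × 0.0617 = 0.1407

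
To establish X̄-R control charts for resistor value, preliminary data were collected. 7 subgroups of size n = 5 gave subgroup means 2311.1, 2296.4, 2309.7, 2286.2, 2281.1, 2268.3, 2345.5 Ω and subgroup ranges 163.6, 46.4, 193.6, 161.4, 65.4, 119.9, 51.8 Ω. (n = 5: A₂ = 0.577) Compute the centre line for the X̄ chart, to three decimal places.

X̄̄ = (2311.1 + 2296.4 + 2309.7 + 2286.2 + 2281.1 + 2268.3 + 2345.5) / 7 = 16098.3000 / 7 = 2299.7571
CL = X̄̄ = 2299.7571

2299.757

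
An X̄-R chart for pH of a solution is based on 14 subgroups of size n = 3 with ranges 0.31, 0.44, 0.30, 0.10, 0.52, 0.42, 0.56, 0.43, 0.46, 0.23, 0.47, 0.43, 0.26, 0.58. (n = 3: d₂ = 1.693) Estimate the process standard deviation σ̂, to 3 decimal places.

R̄ = (0.31 + 0.44 + 0.30 + 0.10 + 0.52 + 0.42 + 0.56 + 0.43 + 0.46 + 0.23 + 0.47 + 0.43 + 0.26 + 0.58) / 14 = 0.3936
σ̂ = R̄ / d₂ = 0.3936 / 1.693 = 0.2325

0.232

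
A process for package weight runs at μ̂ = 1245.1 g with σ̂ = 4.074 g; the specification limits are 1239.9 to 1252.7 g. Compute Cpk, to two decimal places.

Cpu = (USL − μ̂) / (3σ̂) = (1252.7 − 1245.1) / (3 × 4.074) = 0.6218; Cpl = (μ̂ − LSL) / (3σ̂) = (1245.1 − 1239.9) / (3 × 4.074) = 0.4255; Cpk = min(Cpu, Cpl) = 0.4255

0.43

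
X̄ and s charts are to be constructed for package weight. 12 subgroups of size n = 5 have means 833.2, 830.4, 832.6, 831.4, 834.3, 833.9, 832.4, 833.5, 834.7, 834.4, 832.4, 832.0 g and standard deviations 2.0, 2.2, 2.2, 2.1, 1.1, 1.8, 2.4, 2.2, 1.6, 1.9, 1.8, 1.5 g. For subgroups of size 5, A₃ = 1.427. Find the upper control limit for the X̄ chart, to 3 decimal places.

X̄̄ = (833.2 + 830.4 + 832.6 + 831.4 + 834.3 + 833.9 + 832.4 + 833.5 + 834.7 + 834.4 + 832.4 + 832.0) / 12 = 832.9333
s̄ = (2.0 + 2.2 + 2.2 + 2.1 + 1.1 + 1.8 + 2.4 + 2.2 + 1.6 + 1.9 + 1.8 + 1.5) / 12 = 1.9000
UCL = X̄̄ + A₃·s̄ = 832.9333 + 1.427 × 1.9000 = 835.6446

835.645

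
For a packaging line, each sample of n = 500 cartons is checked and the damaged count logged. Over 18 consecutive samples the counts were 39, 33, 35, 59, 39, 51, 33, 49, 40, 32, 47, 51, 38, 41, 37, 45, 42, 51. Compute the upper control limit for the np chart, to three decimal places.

p̄ = Σdᵢ / (k·n) = 762 / (18 × 500) = 0.08467
UCL = np̄ + 3·√(np̄(1−p̄)) = 42.3333 + 3 × √(42.3333×0.91533) = 42.3333 + 3 × 6.2249 = 61.0080

61.008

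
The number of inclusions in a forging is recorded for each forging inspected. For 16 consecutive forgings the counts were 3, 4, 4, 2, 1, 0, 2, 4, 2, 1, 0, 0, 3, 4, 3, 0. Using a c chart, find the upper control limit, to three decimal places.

c̄ = (3 + 4 + 4 + 2 + 1 + 0 + 2 + 4 + 2 + 1 + 0 + 0 + 3 + 4 + 3 + 0) / 16 = 33 / 16 = 2.0625
UCL = c̄ + 3√c̄ = 2.0625 + 3 × √2.0625 = 2.0625 + 3 × 1.4361 = 6.3709

6.371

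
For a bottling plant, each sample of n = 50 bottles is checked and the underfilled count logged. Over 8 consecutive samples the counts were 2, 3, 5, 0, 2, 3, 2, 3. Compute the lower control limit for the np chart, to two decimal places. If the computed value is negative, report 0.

0.00

p̄ = Σdᵢ / (k·n) = 20 / (8 × 50) = 0.05000
LCL = np̄ − 3·√(np̄(1−p̄)) = 2.5000 − 3 × 1.5411 = -2.1233 → 0 (negative, so LCL = 0)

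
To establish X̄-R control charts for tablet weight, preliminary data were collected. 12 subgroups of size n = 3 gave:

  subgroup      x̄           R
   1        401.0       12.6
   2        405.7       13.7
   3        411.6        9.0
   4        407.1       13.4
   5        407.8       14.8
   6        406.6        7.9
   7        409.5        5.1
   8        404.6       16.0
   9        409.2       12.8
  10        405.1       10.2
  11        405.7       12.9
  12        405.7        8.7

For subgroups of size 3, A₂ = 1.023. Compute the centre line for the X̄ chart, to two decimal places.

406.63

X̄̄ = (401.0 + 405.7 + 411.6 + 407.1 + 407.8 + 406.6 + 409.5 + 404.6 + 409.2 + 405.1 + 405.7 + 405.7) / 12 = 4879.6000 / 12 = 406.6333
CL = X̄̄ = 406.6333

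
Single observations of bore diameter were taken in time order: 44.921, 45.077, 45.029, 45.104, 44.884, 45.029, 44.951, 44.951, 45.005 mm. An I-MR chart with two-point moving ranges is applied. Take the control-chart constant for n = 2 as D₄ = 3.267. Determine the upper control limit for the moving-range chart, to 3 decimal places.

Moving ranges: 0.156, 0.048, 0.075, 0.220, 0.145, 0.078, 0.000, 0.054; M̄R̄ = 0.7760 / 8 = 0.0970
UCL_MR = D₄·M̄R̄ = 3.267 × 0.0970 = 0.3169

0.317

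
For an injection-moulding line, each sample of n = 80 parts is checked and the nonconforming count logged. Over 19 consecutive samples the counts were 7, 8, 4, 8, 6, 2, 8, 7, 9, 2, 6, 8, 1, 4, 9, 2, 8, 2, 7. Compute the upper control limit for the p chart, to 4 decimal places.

p̄ = Σdᵢ / (k·n) = 108 / (19 × 80) = 0.07105
UCL = p̄ + 3·√(p̄(1−p̄)/n) = 0.07105 + 3 × √(0.07105×0.92895/80) = 0.07105 + 3 × 0.02872 = 0.15722

0.1572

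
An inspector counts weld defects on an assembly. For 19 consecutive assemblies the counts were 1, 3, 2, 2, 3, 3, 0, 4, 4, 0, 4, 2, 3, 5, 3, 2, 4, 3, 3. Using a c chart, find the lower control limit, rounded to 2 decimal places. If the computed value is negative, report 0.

0.00

c̄ = (1 + 3 + 2 + 2 + 3 + 3 + 0 + 4 + 4 + 0 + 4 + 2 + 3 + 5 + 3 + 2 + 4 + 3 + 3) / 19 = 51 / 19 = 2.6842
LCL = c̄ − 3√c̄ = 2.6842 − 3 × 1.6384 = -2.2309 → 0 (cannot be negative)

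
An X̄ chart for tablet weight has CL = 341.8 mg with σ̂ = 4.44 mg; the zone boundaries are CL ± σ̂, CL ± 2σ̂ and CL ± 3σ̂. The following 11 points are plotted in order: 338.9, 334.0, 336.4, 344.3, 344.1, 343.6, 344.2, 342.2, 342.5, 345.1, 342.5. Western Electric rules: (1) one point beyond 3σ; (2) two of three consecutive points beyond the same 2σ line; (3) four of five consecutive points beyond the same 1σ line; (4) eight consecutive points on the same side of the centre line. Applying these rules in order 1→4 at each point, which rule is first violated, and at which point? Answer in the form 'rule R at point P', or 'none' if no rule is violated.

rule 4 at point 11

Zone of each point (C = within 1σ̂, B = 1σ̂–2σ̂, A = 2σ̂–3σ̂, * = beyond 3σ̂; sign = side of CL): 1:-C, 2:-B, 3:-B, 4:+C, 5:+C, 6:+C, 7:+C, 8:+C, 9:+C, 10:+C, 11:+C
Rule 4 (eight consecutive points on the same side of the centre line) is satisfied at point 11.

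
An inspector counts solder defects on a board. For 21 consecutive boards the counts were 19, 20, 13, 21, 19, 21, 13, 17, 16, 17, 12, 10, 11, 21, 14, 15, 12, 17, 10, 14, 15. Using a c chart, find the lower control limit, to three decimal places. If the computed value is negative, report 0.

c̄ = (19 + 20 + 13 + 21 + 19 + 21 + 13 + 17 + 16 + 17 + 12 + 10 + 11 + 21 + 14 + 15 + 12 + 17 + 10 + 14 + 15) / 21 = 327 / 21 = 15.5714
LCL = c̄ − 3√c̄ = 15.5714 − 3 × 3.9461 = 3.7332

3.733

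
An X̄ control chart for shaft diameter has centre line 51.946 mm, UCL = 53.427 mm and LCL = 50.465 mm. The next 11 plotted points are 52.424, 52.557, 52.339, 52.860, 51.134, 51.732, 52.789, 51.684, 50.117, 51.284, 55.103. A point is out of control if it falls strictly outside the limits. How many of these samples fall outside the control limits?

Compare each point to [50.465, 53.427]: sample 9 = 50.117 < LCL; sample 11 = 55.103 > UCL.

2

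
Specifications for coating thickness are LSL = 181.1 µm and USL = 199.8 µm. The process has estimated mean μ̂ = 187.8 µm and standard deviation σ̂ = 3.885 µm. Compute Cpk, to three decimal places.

Cpu = (USL − μ̂) / (3σ̂) = (199.8 − 187.8) / (3 × 3.885) = 1.0296; Cpl = (μ̂ − LSL) / (3σ̂) = (187.8 − 181.1) / (3 × 3.885) = 0.5749; Cpk = min(Cpu, Cpl) = 0.5749

0.575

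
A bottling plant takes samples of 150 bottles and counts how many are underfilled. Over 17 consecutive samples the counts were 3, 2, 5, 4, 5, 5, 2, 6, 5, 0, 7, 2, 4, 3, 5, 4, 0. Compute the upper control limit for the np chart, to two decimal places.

9.31

p̄ = Σdᵢ / (k·n) = 62 / (17 × 150) = 0.02431
UCL = np̄ + 3·√(np̄(1−p̄)) = 3.6471 + 3 × √(3.6471×0.97569) = 3.6471 + 3 × 1.8864 = 9.3062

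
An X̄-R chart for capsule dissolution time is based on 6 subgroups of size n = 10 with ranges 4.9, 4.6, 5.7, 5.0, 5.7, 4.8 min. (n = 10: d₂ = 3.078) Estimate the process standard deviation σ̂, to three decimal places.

1.662

R̄ = (4.9 + 4.6 + 5.7 + 5.0 + 5.7 + 4.8) / 6 = 5.1167
σ̂ = R̄ / d₂ = 5.1167 / 3.078 = 1.6623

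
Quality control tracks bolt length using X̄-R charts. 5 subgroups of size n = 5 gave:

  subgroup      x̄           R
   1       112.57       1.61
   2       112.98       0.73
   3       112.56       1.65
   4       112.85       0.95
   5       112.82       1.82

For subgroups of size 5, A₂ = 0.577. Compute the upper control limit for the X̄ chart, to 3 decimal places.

X̄̄ = (112.57 + 112.98 + 112.56 + 112.85 + 112.82) / 5 = 563.7800 / 5 = 112.7560
R̄ = (1.61 + 0.73 + 1.65 + 0.95 + 1.82) / 5 = 6.7600 / 5 = 1.3520
UCL = X̄̄ + A₂·R̄ = 112.7560 + 0.577 × 1.3520 = 113.5361

113.536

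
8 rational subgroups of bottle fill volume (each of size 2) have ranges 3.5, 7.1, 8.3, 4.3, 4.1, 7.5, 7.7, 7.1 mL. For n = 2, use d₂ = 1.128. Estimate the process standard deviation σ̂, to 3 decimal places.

R̄ = (3.5 + 7.1 + 8.3 + 4.3 + 4.1 + 7.5 + 7.7 + 7.1) / 8 = 6.2000
σ̂ = R̄ / d₂ = 6.2000 / 1.128 = 5.4965

5.496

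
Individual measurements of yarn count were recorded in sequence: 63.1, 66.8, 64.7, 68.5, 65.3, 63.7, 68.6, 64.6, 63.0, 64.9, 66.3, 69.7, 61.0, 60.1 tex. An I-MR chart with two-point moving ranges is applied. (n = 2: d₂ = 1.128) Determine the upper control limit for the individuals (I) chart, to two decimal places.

X̄ = (63.1 + 66.8 + 64.7 + 68.5 + 65.3 + 63.7 + 68.6 + 64.6 + 63.0 + 64.9 + 66.3 + 69.7 + 61.0 + 60.1) / 14 = 65.0214
Moving ranges: 3.7, 2.1, 3.8, 3.2, 1.6, 4.9, 4.0, 1.6, 1.9, 1.4, 3.4, 8.7, 0.9; M̄R̄ = 41.2000 / 13 = 3.1692
UCL = X̄ + 3·M̄R̄/d₂ = 65.0214 + 3 × 3.1692 / 1.128 = 73.4502

73.45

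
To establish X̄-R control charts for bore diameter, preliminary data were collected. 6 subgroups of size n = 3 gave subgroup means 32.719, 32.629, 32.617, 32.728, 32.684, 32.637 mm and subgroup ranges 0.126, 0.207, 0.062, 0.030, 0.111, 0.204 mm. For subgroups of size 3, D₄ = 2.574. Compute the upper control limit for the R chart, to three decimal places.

0.317

R̄ = (0.126 + 0.207 + 0.062 + 0.030 + 0.111 + 0.204) / 6 = 0.7400 / 6 = 0.1233
UCL_R = D₄·R̄ = 2.574 × 0.1233 = 0.3175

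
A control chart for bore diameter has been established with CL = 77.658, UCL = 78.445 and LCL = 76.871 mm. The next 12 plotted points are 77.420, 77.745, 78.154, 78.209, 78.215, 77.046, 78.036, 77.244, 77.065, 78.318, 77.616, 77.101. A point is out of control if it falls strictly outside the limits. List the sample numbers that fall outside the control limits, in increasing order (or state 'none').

none

All 12 points lie within [76.871, 78.445].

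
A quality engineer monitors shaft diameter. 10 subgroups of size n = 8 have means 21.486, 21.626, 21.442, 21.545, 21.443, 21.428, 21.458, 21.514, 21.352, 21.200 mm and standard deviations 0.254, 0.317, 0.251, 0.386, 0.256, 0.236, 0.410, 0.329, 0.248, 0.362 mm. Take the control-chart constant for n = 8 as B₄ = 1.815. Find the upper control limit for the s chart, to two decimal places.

0.55

s̄ = (0.254 + 0.317 + 0.251 + 0.386 + 0.256 + 0.236 + 0.410 + 0.329 + 0.248 + 0.362) / 10 = 0.3049
UCL_s = B₄·s̄ = 1.815 × 0.3049 = 0.5534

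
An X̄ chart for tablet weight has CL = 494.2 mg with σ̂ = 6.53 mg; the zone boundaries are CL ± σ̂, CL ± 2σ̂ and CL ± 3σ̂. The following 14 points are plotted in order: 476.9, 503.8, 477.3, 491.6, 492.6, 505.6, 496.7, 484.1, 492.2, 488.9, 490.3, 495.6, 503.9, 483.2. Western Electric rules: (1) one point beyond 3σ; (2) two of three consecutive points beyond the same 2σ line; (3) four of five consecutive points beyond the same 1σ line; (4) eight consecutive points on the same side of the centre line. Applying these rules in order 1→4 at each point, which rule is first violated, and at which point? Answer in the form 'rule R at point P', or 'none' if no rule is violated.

Zone of each point (C = within 1σ̂, B = 1σ̂–2σ̂, A = 2σ̂–3σ̂, * = beyond 3σ̂; sign = side of CL): 1:-A, 2:+B, 3:-A, 4:-C, 5:-C, 6:+B, 7:+C, 8:-B, 9:-C, 10:-C, 11:-C, 12:+C, 13:+B, 14:-B
Rule 2 (two of three consecutive points beyond the same 2σ limit) is satisfied at point 3.

rule 2 at point 3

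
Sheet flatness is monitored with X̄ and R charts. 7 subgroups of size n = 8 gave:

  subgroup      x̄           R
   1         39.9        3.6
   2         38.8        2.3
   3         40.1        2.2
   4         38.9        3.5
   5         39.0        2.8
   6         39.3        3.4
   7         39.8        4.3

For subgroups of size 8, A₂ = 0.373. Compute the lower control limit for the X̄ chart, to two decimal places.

X̄̄ = (39.9 + 38.8 + 40.1 + 38.9 + 39.0 + 39.3 + 39.8) / 7 = 275.8000 / 7 = 39.4000
R̄ = (3.6 + 2.3 + 2.2 + 3.5 + 2.8 + 3.4 + 4.3) / 7 = 22.1000 / 7 = 3.1571
LCL = X̄̄ − A₂·R̄ = 39.4000 − 0.373 × 3.1571 = 38.2224

38.22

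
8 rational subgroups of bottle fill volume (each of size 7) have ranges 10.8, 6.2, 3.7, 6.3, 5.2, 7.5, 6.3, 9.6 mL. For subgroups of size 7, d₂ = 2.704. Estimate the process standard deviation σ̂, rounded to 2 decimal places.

2.57

R̄ = (10.8 + 6.2 + 3.7 + 6.3 + 5.2 + 7.5 + 6.3 + 9.6) / 8 = 6.9500
σ̂ = R̄ / d₂ = 6.9500 / 2.704 = 2.5703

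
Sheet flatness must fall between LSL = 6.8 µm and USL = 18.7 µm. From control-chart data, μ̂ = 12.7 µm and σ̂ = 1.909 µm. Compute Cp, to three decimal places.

Cp = (USL − LSL) / (6σ̂) = (18.7 − 6.8) / (6 × 1.909) = 11.9000 / 11.4540 = 1.0389

1.039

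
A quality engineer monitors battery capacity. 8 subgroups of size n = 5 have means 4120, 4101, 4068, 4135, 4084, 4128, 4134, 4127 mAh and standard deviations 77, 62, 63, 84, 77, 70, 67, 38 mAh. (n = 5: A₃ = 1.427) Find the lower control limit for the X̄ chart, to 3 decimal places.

X̄̄ = (4120 + 4101 + 4068 + 4135 + 4084 + 4128 + 4134 + 4127) / 8 = 4112.1250
s̄ = (77 + 62 + 63 + 84 + 77 + 70 + 67 + 38) / 8 = 67.2500
LCL = X̄̄ − A₃·s̄ = 4112.1250 − 1.427 × 67.2500 = 4016.1593

4016.159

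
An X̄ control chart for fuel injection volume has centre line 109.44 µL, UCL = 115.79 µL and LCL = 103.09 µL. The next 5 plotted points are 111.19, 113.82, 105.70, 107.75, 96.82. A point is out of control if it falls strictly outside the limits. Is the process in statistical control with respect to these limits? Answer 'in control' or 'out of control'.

out of control

Compare each point to [103.09, 115.79]: sample 5 = 96.82 < LCL.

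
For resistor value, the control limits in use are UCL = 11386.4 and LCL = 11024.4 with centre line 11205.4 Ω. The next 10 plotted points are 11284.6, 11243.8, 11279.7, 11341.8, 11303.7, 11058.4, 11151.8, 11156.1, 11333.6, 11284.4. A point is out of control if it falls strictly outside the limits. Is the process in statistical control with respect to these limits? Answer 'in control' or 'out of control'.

in control

All 10 points lie within [11024.4, 11386.4].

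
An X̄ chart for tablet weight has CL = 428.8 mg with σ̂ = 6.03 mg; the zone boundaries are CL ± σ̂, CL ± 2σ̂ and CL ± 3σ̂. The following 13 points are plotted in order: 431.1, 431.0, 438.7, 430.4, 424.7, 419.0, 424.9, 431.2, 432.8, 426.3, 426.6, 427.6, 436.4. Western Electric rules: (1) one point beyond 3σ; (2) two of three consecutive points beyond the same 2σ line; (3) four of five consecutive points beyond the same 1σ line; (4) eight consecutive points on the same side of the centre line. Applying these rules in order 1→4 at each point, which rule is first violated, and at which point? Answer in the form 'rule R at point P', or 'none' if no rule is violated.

none

Zone of each point (C = within 1σ̂, B = 1σ̂–2σ̂, A = 2σ̂–3σ̂, * = beyond 3σ̂; sign = side of CL): 1:+C, 2:+C, 3:+B, 4:+C, 5:-C, 6:-B, 7:-C, 8:+C, 9:+C, 10:-C, 11:-C, 12:-C, 13:+B
No rule fires across all 13 points.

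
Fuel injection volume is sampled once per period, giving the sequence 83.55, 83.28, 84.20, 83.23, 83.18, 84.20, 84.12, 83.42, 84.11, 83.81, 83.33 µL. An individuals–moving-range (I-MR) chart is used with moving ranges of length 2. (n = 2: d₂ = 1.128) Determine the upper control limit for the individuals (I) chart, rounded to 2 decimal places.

85.13

X̄ = (83.55 + 83.28 + 84.20 + 83.23 + 83.18 + 84.20 + 84.12 + 83.42 + 84.11 + 83.81 + 83.33) / 11 = 83.6755
Moving ranges: 0.27, 0.92, 0.97, 0.05, 1.02, 0.08, 0.70, 0.69, 0.30, 0.48; M̄R̄ = 5.4800 / 10 = 0.5480
UCL = X̄ + 3·M̄R̄/d₂ = 83.6755 + 3 × 0.5480 / 1.128 = 85.1329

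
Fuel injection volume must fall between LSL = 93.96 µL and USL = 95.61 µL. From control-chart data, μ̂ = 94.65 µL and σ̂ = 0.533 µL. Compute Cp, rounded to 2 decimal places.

Cp = (USL − LSL) / (6σ̂) = (95.61 − 93.96) / (6 × 0.533) = 1.6500 / 3.1980 = 0.5159

0.52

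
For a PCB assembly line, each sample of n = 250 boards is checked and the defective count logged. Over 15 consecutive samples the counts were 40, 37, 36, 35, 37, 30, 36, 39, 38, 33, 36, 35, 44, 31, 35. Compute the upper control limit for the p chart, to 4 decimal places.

0.2113

p̄ = Σdᵢ / (k·n) = 542 / (15 × 250) = 0.14453
UCL = p̄ + 3·√(p̄(1−p̄)/n) = 0.14453 + 3 × √(0.14453×0.85547/250) = 0.14453 + 3 × 0.02224 = 0.21125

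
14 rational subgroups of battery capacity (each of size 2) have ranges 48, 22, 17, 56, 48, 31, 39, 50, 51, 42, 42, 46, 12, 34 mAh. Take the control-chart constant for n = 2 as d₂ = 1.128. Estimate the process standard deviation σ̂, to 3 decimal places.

34.068

R̄ = (48 + 22 + 17 + 56 + 48 + 31 + 39 + 50 + 51 + 42 + 42 + 46 + 12 + 34) / 14 = 38.4286
σ̂ = R̄ / d₂ = 38.4286 / 1.128 = 34.0679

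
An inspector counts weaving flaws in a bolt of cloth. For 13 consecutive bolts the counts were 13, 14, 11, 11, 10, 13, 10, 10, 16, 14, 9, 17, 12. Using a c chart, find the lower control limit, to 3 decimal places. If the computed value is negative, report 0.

1.783

c̄ = (13 + 14 + 11 + 11 + 10 + 13 + 10 + 10 + 16 + 14 + 9 + 17 + 12) / 13 = 160 / 13 = 12.3077
LCL = c̄ − 3√c̄ = 12.3077 − 3 × 3.5082 = 1.7830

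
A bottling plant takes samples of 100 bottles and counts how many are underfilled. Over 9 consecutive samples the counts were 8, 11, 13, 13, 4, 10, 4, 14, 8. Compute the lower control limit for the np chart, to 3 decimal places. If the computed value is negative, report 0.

p̄ = Σdᵢ / (k·n) = 85 / (9 × 100) = 0.09444
LCL = np̄ − 3·√(np̄(1−p̄)) = 9.4444 − 3 × 2.9245 = 0.6711

0.671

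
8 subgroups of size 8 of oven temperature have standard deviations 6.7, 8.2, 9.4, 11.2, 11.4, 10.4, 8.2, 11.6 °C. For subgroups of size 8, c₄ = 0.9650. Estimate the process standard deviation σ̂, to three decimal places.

9.987

s̄ = (6.7 + 8.2 + 9.4 + 11.2 + 11.4 + 10.4 + 8.2 + 11.6) / 8 = 9.6375
σ̂ = s̄ / c₄ = 9.6375 / 0.9650 = 9.9870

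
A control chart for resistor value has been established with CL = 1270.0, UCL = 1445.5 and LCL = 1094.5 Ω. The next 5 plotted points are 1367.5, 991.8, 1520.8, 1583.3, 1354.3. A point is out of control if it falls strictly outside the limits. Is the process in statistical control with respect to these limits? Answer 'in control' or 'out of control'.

out of control

Compare each point to [1094.5, 1445.5]: sample 2 = 991.8 < LCL; sample 3 = 1520.8 > UCL; sample 4 = 1583.3 > UCL.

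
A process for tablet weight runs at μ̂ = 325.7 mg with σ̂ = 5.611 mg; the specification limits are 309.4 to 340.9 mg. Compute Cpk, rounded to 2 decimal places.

Cpu = (USL − μ̂) / (3σ̂) = (340.9 − 325.7) / (3 × 5.611) = 0.9030; Cpl = (μ̂ − LSL) / (3σ̂) = (325.7 − 309.4) / (3 × 5.611) = 0.9683; Cpk = min(Cpu, Cpl) = 0.9030

0.90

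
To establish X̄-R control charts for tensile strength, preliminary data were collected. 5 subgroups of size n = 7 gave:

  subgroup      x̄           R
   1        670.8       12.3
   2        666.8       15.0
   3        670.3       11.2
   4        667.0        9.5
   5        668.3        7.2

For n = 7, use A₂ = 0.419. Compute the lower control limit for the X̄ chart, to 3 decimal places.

X̄̄ = (670.8 + 666.8 + 670.3 + 667.0 + 668.3) / 5 = 3343.2000 / 5 = 668.6400
R̄ = (12.3 + 15.0 + 11.2 + 9.5 + 7.2) / 5 = 55.2000 / 5 = 11.0400
LCL = X̄̄ − A₂·R̄ = 668.6400 − 0.419 × 11.0400 = 664.0142

664.014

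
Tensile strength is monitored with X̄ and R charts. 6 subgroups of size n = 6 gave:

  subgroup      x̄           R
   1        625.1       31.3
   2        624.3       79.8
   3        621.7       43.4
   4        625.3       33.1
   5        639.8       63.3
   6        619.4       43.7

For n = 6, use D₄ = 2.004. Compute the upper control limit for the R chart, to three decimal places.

R̄ = (31.3 + 79.8 + 43.4 + 33.1 + 63.3 + 43.7) / 6 = 294.6000 / 6 = 49.1000
UCL_R = D₄·R̄ = 2.004 × 49.1000 = 98.3964

98.396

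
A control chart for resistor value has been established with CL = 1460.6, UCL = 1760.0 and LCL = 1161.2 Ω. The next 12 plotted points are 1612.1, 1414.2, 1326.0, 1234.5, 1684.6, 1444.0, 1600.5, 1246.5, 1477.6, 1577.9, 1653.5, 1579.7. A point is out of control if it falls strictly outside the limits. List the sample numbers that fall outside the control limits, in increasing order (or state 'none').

none

All 12 points lie within [1161.2, 1760.0].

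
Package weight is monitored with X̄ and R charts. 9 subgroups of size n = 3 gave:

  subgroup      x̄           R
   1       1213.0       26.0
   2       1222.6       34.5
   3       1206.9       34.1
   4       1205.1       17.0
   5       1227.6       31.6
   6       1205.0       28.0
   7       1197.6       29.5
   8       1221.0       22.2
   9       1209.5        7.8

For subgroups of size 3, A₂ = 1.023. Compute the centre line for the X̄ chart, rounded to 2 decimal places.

1212.03

X̄̄ = (1213.0 + 1222.6 + 1206.9 + 1205.1 + 1227.6 + 1205.0 + 1197.6 + 1221.0 + 1209.5) / 9 = 10908.3000 / 9 = 1212.0333
CL = X̄̄ = 1212.0333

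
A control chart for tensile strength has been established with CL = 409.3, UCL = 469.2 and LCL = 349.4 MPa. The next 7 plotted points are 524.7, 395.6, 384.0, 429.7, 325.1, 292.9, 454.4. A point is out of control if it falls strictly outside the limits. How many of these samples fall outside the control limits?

3

Compare each point to [349.4, 469.2]: sample 1 = 524.7 > UCL; sample 5 = 325.1 < LCL; sample 6 = 292.9 < LCL.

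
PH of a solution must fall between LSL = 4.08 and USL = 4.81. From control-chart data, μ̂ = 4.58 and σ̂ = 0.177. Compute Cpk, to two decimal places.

0.43

Cpu = (USL − μ̂) / (3σ̂) = (4.81 − 4.58) / (3 × 0.177) = 0.4331; Cpl = (μ̂ − LSL) / (3σ̂) = (4.58 − 4.08) / (3 × 0.177) = 0.9416; Cpk = min(Cpu, Cpl) = 0.4331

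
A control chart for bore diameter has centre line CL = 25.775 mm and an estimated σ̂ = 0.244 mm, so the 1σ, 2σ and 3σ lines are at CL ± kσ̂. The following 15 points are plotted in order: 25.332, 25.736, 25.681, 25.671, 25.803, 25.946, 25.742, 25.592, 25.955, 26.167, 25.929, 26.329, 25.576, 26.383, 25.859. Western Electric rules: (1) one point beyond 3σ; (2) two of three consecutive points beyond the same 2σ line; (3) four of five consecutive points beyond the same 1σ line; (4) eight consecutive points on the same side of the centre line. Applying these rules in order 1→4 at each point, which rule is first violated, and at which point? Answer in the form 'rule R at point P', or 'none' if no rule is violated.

rule 2 at point 14

Zone of each point (C = within 1σ̂, B = 1σ̂–2σ̂, A = 2σ̂–3σ̂, * = beyond 3σ̂; sign = side of CL): 1:-B, 2:-C, 3:-C, 4:-C, 5:+C, 6:+C, 7:-C, 8:-C, 9:+C, 10:+B, 11:+C, 12:+A, 13:-C, 14:+A, 15:+C
Rule 2 (two of three consecutive points beyond the same 2σ limit) is satisfied at point 14.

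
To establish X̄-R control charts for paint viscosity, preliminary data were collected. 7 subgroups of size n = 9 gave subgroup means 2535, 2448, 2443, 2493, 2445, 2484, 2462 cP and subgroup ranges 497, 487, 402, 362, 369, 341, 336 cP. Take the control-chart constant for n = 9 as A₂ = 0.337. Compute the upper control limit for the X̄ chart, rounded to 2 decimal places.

2607.37

X̄̄ = (2535 + 2448 + 2443 + 2493 + 2445 + 2484 + 2462) / 7 = 17310.0000 / 7 = 2472.8571
R̄ = (497 + 487 + 402 + 362 + 369 + 341 + 336) / 7 = 2794.0000 / 7 = 399.1429
UCL = X̄̄ + A₂·R̄ = 2472.8571 + 0.337 × 399.1429 = 2607.3683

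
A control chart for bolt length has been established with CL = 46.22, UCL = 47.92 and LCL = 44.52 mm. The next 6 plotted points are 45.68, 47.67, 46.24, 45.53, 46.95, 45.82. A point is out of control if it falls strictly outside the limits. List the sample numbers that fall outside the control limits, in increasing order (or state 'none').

All 6 points lie within [44.52, 47.92].

none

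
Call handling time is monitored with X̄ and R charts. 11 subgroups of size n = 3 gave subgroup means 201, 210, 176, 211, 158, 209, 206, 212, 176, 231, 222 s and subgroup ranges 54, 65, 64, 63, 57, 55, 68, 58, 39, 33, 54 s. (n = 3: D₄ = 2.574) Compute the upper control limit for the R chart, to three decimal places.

R̄ = (54 + 65 + 64 + 63 + 57 + 55 + 68 + 58 + 39 + 33 + 54) / 11 = 610.0000 / 11 = 55.4545
UCL_R = D₄·R̄ = 2.574 × 55.4545 = 142.7400

142.740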